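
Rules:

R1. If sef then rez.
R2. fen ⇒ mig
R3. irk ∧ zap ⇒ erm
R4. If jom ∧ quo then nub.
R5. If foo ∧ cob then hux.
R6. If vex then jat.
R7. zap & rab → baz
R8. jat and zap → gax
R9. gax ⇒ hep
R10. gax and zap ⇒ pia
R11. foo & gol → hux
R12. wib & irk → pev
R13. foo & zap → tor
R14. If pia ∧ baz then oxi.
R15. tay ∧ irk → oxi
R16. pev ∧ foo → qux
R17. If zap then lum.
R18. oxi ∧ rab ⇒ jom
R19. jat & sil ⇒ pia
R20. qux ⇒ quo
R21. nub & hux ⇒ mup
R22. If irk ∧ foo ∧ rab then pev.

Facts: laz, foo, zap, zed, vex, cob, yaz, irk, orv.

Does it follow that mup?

No

Forward chaining from the given facts derives: erm, hux, jat, gax, hep, pia, tor, lum.
The only rule concluding mup is R21, which needs nub; that is never established.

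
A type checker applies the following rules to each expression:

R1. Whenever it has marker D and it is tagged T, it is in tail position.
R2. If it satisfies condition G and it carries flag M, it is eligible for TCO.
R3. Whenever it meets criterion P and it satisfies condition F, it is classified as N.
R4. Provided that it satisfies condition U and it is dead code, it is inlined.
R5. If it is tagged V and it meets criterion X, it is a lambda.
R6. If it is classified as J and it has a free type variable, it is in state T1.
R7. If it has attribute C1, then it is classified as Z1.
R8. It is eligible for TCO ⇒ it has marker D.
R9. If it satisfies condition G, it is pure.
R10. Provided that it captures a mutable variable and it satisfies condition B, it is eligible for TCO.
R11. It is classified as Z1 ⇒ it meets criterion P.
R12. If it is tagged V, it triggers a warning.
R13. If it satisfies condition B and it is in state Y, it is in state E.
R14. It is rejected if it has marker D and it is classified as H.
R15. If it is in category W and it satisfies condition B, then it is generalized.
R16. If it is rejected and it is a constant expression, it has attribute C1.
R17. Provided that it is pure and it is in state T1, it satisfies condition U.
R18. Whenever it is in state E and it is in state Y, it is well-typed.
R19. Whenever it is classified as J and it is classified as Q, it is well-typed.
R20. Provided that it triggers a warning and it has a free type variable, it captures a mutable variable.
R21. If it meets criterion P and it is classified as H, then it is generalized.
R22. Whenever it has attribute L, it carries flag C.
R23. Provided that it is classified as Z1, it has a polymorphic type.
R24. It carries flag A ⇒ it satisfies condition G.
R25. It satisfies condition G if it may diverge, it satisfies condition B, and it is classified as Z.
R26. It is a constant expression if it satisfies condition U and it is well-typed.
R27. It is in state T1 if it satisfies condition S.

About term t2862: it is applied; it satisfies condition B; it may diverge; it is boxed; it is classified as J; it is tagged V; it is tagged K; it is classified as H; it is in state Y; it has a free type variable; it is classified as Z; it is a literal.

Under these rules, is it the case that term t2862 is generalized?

Yes

By R6 (it is classified as J, it has a free type variable): it is in state T1.
By R12 (it is tagged V): it triggers a warning.
By R13 (it satisfies condition B, it is in state Y): it is in state E.
By R18 (it is in state E, it is in state Y): it is well-typed.
By R20 (it triggers a warning, it has a free type variable): it captures a mutable variable.
By R25 (it may diverge, it satisfies condition B, it is classified as Z): it satisfies condition G.
By R9 (it satisfies condition G): it is pure.
By R10 (it captures a mutable variable, it satisfies condition B): it is eligible for TCO.
By R17 (it is pure, it is in state T1): it satisfies condition U.
By R26 (it satisfies condition U, it is well-typed): it is a constant expression.
By R8 (it is eligible for TCO): it has marker D.
By R14 (it has marker D, it is classified as H): it is rejected.
By R16 (it is rejected, it is a constant expression): it has attribute C1.
By R7 (it has attribute C1): it is classified as Z1.
By R11 (it is classified as Z1): it meets criterion P.
By R21 (it meets criterion P, it is classified as H): it is generalized.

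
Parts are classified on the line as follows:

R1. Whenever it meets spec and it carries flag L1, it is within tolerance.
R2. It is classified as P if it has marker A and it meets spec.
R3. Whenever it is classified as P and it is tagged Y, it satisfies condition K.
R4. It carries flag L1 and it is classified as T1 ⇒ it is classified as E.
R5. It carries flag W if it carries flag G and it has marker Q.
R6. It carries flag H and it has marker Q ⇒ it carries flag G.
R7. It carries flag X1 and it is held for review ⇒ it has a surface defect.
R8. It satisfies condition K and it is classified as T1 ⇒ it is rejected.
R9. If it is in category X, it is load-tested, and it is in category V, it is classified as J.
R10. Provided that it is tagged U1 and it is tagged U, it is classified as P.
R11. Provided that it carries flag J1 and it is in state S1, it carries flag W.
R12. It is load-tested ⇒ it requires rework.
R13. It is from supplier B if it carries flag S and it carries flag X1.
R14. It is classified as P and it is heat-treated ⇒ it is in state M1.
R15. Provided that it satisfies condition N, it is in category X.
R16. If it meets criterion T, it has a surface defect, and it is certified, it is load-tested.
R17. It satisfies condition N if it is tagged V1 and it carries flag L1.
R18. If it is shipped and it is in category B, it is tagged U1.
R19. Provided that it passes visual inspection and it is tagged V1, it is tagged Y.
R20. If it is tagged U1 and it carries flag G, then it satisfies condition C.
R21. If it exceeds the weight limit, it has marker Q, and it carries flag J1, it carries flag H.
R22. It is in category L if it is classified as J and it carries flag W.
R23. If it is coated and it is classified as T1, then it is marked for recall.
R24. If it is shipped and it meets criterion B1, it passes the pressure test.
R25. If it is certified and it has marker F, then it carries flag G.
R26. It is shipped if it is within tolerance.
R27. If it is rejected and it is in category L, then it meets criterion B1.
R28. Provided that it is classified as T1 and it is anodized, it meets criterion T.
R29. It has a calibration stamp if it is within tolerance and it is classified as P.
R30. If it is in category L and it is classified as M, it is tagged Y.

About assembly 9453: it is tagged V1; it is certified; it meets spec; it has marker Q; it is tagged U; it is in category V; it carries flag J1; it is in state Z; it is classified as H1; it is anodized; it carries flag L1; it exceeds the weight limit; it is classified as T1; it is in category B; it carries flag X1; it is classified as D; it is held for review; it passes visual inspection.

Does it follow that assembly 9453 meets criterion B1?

Yes

By R1 (it meets spec, it carries flag L1): it is within tolerance.
By R7 (it carries flag X1, it is held for review): it has a surface defect.
By R17 (it is tagged V1, it carries flag L1): it satisfies condition N.
By R19 (it passes visual inspection, it is tagged V1): it is tagged Y.
By R21 (it exceeds the weight limit, it has marker Q, it carries flag J1): it carries flag H.
By R26 (it is within tolerance): it is shipped.
By R28 (it is classified as T1, it is anodized): it meets criterion T.
By R6 (it carries flag H, it has marker Q): it carries flag G.
By R15 (it satisfies condition N): it is in category X.
By R16 (it meets criterion T, it has a surface defect, it is certified): it is load-tested.
By R18 (it is shipped, it is in category B): it is tagged U1.
By R5 (it carries flag G, it has marker Q): it carries flag W.
By R9 (it is in category X, it is load-tested, it is in category V): it is classified as J.
By R10 (it is tagged U1, it is tagged U): it is classified as P.
By R22 (it is classified as J, it carries flag W): it is in category L.
By R3 (it is classified as P, it is tagged Y): it satisfies condition K.
By R8 (it satisfies condition K, it is classified as T1): it is rejected.
By R27 (it is rejected, it is in category L): it meets criterion B1.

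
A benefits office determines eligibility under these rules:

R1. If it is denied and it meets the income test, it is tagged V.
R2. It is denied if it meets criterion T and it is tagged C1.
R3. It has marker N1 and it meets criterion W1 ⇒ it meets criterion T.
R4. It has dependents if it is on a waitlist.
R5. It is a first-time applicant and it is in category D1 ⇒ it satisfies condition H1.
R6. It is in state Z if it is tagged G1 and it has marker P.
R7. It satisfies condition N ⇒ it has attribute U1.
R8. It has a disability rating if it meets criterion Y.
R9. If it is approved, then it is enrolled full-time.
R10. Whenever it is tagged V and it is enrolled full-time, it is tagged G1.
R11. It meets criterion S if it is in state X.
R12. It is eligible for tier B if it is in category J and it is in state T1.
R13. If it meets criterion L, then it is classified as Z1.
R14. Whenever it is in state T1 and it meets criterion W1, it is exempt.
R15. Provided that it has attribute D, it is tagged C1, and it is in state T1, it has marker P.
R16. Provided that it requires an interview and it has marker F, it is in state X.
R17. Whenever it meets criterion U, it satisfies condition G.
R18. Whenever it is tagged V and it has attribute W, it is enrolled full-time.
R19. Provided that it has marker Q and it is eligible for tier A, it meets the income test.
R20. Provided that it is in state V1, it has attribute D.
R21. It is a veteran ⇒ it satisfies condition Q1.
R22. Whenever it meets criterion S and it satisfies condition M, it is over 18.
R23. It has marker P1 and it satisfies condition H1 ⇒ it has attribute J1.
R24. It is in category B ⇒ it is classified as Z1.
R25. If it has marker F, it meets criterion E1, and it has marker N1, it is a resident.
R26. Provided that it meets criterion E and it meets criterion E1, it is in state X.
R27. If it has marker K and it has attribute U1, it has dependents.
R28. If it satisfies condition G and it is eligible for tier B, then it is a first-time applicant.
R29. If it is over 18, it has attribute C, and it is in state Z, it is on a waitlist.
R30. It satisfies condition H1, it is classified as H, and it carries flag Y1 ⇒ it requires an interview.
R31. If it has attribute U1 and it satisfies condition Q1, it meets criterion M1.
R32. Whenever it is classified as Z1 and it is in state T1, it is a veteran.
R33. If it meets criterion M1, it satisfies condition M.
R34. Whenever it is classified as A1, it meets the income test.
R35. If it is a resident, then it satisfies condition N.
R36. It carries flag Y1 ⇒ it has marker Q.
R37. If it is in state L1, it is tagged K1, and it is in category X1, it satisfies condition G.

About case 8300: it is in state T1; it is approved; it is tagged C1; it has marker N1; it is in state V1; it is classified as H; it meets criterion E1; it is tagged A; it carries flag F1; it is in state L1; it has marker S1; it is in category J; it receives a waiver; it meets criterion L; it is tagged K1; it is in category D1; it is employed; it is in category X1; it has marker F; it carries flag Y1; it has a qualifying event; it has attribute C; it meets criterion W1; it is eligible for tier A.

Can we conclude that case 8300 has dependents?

By R3 (it has marker N1, it meets criterion W1): it meets criterion T.
By R9 (it is approved): it is enrolled full-time.
By R12 (it is in category J, it is in state T1): it is eligible for tier B.
By R13 (it meets criterion L): it is classified as Z1.
By R20 (it is in state V1): it has attribute D.
By R25 (it has marker F, it meets criterion E1, it has marker N1): it is a resident.
By R32 (it is classified as Z1, it is in state T1): it is a veteran.
By R35 (it is a resident): it satisfies condition N.
By R36 (it carries flag Y1): it has marker Q.
By R37 (it is in state L1, it is tagged K1, it is in category X1): it satisfies condition G.
By R2 (it meets criterion T, it is tagged C1): it is denied.
By R7 (it satisfies condition N): it has attribute U1.
By R15 (it has attribute D, it is tagged C1, it is in state T1): it has marker P.
By R19 (it has marker Q, it is eligible for tier A): it meets the income test.
By R21 (it is a veteran): it satisfies condition Q1.
By R28 (it satisfies condition G, it is eligible for tier B): it is a first-time applicant.
By R31 (it has attribute U1, it satisfies condition Q1): it meets criterion M1.
By R33 (it meets criterion M1): it satisfies condition M.
By R1 (it is denied, it meets the income test): it is tagged V.
By R5 (it is a first-time applicant, it is in category D1): it satisfies condition H1.
By R10 (it is tagged V, it is enrolled full-time): it is tagged G1.
By R30 (it satisfies condition H1, it is classified as H, it carries flag Y1): it requires an interview.
By R6 (it is tagged G1, it has marker P): it is in state Z.
By R16 (it requires an interview, it has marker F): it is in state X.
By R11 (it is in state X): it meets criterion S.
By R22 (it meets criterion S, it satisfies condition M): it is over 18.
By R29 (it is over 18, it has attribute C, it is in state Z): it is on a waitlist.
By R4 (it is on a waitlist): it has dependents.

Yes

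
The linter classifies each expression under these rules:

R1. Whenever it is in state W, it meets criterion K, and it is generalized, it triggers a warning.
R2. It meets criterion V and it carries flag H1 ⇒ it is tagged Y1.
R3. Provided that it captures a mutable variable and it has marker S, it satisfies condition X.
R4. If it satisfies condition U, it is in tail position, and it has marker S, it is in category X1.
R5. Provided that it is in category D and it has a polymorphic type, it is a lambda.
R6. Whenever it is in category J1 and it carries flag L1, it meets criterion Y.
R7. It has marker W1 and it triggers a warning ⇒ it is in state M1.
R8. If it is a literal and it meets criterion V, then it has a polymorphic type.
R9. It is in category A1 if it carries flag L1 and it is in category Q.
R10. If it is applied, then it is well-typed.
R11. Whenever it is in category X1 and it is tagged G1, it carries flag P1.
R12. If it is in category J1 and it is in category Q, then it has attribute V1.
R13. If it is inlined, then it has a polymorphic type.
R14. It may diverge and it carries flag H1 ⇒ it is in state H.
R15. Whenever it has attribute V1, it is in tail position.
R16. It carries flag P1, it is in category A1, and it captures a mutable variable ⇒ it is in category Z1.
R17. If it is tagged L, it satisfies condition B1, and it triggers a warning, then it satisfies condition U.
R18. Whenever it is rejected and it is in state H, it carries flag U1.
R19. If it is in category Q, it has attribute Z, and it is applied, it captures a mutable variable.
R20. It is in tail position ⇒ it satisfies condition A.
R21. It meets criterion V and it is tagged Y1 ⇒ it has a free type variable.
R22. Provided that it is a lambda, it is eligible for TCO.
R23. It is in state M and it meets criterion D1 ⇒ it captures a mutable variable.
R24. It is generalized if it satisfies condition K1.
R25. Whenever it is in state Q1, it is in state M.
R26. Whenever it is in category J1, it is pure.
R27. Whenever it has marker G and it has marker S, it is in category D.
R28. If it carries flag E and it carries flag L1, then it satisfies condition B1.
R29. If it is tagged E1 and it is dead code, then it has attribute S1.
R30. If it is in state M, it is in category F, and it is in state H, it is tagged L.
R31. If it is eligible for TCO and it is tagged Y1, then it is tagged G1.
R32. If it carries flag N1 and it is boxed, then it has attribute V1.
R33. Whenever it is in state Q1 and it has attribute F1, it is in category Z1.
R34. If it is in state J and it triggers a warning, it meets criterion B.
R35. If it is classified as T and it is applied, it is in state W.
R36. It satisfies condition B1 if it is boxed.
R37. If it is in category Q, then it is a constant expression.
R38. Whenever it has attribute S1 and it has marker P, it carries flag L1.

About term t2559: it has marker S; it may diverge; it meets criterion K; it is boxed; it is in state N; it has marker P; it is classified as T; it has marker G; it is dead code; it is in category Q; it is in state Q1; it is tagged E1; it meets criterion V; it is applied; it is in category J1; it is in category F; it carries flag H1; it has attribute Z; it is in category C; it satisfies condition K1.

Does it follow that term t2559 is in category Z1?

Forward chaining from the given facts derives: is tagged Y1, is well-typed, has attribute V1, is in state H, is in tail position, captures a mutable variable, satisfies condition A, has a free type variable, is generalized, is in state M, is pure, is in category D, has attribute S1, is tagged L, is in state W, satisfies condition B1, is a constant expression, carries flag L1, triggers a warning, satisfies condition X, meets criterion Y, is in category A1, satisfies condition U, is in category X1.
Rules concluding "it is in category Z1": R16 needs "it carries flag P1"; R33 needs "it has attribute F1" — none of these are established.

No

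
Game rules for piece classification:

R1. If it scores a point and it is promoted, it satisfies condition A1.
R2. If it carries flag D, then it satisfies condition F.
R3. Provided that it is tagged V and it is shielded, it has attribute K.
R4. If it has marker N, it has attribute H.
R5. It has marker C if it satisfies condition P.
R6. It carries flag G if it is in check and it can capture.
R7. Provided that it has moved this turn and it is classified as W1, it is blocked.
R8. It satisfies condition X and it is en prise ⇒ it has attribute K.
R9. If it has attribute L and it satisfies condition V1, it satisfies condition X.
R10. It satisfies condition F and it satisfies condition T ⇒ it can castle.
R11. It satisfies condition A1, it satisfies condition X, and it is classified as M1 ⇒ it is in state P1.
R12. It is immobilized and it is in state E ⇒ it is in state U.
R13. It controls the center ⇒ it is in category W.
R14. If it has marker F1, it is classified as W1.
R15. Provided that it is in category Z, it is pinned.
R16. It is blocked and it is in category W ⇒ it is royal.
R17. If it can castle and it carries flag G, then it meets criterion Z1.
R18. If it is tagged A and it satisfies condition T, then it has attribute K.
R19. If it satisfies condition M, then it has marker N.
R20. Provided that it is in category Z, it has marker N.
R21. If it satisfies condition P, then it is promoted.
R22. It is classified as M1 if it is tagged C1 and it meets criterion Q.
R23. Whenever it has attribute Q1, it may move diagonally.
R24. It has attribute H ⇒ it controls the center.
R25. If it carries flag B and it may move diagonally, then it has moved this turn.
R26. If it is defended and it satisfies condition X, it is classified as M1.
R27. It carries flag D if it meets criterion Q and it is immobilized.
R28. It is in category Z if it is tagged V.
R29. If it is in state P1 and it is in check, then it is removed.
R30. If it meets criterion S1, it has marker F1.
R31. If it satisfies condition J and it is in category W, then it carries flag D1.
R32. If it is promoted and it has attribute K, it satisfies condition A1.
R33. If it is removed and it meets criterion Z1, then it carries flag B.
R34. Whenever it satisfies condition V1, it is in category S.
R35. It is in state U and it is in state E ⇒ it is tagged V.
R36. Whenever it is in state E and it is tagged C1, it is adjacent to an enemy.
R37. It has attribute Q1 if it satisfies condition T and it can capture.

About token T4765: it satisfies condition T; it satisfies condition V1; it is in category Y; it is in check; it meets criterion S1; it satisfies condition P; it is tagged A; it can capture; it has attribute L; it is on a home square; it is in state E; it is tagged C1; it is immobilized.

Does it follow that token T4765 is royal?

No

Forward chaining from the given facts derives: has marker C, carries flag G, satisfies condition X, is in state U, has attribute K, is promoted, has marker F1, satisfies condition A1, is in category S, is tagged V, is adjacent to an enemy, has attribute Q1, is classified as W1, may move diagonally, is in category Z, is pinned, has marker N, has attribute H, controls the center, is in category W.
The only rule concluding "it is royal" is R16, which needs "it is blocked"; that is never established.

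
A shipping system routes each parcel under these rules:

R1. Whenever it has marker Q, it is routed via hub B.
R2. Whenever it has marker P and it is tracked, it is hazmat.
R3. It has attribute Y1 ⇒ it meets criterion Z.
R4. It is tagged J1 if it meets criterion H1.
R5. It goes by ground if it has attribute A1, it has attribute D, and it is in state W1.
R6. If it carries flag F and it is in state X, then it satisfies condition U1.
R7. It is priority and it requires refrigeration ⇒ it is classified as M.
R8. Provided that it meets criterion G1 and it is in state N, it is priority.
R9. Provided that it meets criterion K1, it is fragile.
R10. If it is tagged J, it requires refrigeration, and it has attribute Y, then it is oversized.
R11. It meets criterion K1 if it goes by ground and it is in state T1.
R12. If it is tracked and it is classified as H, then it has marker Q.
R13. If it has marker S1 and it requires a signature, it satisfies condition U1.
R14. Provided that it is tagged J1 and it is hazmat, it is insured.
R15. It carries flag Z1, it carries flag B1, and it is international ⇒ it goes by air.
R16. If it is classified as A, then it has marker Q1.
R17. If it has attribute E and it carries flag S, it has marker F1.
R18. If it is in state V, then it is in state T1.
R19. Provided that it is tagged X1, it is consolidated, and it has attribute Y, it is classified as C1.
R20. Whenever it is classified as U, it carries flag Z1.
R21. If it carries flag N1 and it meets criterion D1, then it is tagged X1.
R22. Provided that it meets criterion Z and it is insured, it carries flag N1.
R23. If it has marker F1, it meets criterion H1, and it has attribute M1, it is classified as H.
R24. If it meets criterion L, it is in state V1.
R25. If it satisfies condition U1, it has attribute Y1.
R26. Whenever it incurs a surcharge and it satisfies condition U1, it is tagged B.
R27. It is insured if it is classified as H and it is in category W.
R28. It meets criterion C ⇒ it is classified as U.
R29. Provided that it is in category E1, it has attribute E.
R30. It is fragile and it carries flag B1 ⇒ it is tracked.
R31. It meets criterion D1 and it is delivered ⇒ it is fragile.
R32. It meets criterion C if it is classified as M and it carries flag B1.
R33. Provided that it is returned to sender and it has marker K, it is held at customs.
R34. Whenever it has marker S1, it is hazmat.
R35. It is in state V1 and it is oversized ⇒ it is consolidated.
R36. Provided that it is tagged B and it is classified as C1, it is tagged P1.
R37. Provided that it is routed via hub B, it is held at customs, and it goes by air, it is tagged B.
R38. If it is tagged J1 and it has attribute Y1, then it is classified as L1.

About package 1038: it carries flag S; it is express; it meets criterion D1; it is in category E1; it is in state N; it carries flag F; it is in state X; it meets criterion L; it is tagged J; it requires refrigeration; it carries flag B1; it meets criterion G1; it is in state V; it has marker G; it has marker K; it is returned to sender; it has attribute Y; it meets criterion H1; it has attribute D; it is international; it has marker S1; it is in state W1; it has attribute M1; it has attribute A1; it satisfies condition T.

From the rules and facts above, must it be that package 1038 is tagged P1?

By R4 (it meets criterion H1): it is tagged J1.
By R5 (it has attribute A1, it has attribute D, it is in state W1): it goes by ground.
By R6 (it carries flag F, it is in state X): it satisfies condition U1.
By R8 (it meets criterion G1, it is in state N): it is priority.
By R10 (it is tagged J, it requires refrigeration, it has attribute Y): it is oversized.
By R18 (it is in state V): it is in state T1.
By R24 (it meets criterion L): it is in state V1.
By R25 (it satisfies condition U1): it has attribute Y1.
By R29 (it is in category E1): it has attribute E.
By R33 (it is returned to sender, it has marker K): it is held at customs.
By R34 (it has marker S1): it is hazmat.
By R35 (it is in state V1, it is oversized): it is consolidated.
By R3 (it has attribute Y1): it meets criterion Z.
By R7 (it is priority, it requires refrigeration): it is classified as M.
By R11 (it goes by ground, it is in state T1): it meets criterion K1.
By R14 (it is tagged J1, it is hazmat): it is insured.
By R17 (it has attribute E, it carries flag S): it has marker F1.
By R22 (it meets criterion Z, it is insured): it carries flag N1.
By R23 (it has marker F1, it meets criterion H1, it has attribute M1): it is classified as H.
By R32 (it is classified as M, it carries flag B1): it meets criterion C.
By R9 (it meets criterion K1): it is fragile.
By R21 (it carries flag N1, it meets criterion D1): it is tagged X1.
By R28 (it meets criterion C): it is classified as U.
By R30 (it is fragile, it carries flag B1): it is tracked.
By R12 (it is tracked, it is classified as H): it has marker Q.
By R19 (it is tagged X1, it is consolidated, it has attribute Y): it is classified as C1.
By R20 (it is classified as U): it carries flag Z1.
By R1 (it has marker Q): it is routed via hub B.
By R15 (it carries flag Z1, it carries flag B1, it is international): it goes by air.
By R37 (it is routed via hub B, it is held at customs, it goes by air): it is tagged B.
By R36 (it is tagged B, it is classified as C1): it is tagged P1.

Yes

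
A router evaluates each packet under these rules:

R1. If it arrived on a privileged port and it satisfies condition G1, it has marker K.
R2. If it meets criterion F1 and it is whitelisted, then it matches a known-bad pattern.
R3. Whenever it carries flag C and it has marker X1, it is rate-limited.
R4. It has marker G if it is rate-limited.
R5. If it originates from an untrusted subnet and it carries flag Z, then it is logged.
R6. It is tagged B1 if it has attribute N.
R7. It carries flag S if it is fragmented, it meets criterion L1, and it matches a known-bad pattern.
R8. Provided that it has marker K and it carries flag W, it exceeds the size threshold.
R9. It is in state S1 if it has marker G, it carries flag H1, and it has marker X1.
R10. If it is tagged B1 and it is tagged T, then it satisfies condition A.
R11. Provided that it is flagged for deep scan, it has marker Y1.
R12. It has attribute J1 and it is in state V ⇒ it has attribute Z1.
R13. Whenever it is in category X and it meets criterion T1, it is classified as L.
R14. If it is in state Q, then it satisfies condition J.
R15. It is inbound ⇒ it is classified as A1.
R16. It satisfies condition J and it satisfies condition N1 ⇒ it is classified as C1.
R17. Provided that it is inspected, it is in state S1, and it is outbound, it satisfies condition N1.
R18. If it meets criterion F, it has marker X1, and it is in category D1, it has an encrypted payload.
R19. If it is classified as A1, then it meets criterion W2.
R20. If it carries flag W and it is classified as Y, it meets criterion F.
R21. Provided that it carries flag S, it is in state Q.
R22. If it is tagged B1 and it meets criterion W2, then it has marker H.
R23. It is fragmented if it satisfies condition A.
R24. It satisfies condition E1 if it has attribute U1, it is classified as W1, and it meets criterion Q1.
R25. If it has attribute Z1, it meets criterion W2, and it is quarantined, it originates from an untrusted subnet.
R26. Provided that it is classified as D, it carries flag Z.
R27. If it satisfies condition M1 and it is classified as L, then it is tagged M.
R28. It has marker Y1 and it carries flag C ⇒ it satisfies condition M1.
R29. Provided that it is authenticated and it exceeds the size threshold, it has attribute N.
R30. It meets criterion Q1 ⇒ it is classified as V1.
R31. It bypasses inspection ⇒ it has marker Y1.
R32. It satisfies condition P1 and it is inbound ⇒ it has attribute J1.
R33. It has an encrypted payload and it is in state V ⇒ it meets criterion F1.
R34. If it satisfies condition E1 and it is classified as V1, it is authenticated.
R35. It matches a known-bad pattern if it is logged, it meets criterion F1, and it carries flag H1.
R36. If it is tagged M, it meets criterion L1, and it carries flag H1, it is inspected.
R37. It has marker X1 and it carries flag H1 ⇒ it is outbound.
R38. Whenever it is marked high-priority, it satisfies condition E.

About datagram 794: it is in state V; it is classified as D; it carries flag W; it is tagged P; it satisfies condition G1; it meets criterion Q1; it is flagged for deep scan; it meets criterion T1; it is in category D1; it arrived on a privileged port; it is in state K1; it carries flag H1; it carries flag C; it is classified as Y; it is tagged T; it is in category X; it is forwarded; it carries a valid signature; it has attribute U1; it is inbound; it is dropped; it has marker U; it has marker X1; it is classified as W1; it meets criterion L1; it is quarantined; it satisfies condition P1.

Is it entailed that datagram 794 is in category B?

No

Forward chaining from the given facts derives: has marker K, is rate-limited, has marker G, exceeds the size threshold, is in state S1, has marker Y1, is classified as L, is classified as A1, meets criterion W2, meets criterion F, satisfies condition E1, carries flag Z, satisfies condition M1, is classified as V1, has attribute J1, is authenticated, is outbound, has attribute Z1, has an encrypted payload, originates from an untrusted subnet, is tagged M, has attribute N, meets criterion F1, is inspected, is logged, is tagged B1, satisfies condition A, satisfies condition N1, has marker H, is fragmented, matches a known-bad pattern, carries flag S, is in state Q, satisfies condition J, is classified as C1.
No rule has "it is in category B" as its conclusion, and it is not among the given facts.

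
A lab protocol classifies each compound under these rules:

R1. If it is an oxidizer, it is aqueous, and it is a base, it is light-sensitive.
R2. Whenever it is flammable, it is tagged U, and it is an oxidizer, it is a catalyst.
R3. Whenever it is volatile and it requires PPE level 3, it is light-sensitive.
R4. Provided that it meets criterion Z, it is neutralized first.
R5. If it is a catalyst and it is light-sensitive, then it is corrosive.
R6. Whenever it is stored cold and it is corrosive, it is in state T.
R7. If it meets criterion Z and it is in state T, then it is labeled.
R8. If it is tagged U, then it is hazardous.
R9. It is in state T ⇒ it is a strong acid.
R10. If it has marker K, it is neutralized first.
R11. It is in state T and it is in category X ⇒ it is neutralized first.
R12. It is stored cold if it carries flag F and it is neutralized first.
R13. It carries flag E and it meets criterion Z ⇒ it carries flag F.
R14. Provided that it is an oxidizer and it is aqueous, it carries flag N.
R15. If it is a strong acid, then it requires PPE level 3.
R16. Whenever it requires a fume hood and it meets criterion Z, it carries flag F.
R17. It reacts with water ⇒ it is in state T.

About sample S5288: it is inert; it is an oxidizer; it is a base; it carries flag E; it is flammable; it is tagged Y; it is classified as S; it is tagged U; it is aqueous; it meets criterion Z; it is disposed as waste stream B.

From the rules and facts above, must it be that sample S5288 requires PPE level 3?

Yes

By R1 (it is an oxidizer, it is aqueous, it is a base): it is light-sensitive.
By R2 (it is flammable, it is tagged U, it is an oxidizer): it is a catalyst.
By R4 (it meets criterion Z): it is neutralized first.
By R5 (it is a catalyst, it is light-sensitive): it is corrosive.
By R13 (it carries flag E, it meets criterion Z): it carries flag F.
By R12 (it carries flag F, it is neutralized first): it is stored cold.
By R6 (it is stored cold, it is corrosive): it is in state T.
By R9 (it is in state T): it is a strong acid.
By R15 (it is a strong acid): it requires PPE level 3.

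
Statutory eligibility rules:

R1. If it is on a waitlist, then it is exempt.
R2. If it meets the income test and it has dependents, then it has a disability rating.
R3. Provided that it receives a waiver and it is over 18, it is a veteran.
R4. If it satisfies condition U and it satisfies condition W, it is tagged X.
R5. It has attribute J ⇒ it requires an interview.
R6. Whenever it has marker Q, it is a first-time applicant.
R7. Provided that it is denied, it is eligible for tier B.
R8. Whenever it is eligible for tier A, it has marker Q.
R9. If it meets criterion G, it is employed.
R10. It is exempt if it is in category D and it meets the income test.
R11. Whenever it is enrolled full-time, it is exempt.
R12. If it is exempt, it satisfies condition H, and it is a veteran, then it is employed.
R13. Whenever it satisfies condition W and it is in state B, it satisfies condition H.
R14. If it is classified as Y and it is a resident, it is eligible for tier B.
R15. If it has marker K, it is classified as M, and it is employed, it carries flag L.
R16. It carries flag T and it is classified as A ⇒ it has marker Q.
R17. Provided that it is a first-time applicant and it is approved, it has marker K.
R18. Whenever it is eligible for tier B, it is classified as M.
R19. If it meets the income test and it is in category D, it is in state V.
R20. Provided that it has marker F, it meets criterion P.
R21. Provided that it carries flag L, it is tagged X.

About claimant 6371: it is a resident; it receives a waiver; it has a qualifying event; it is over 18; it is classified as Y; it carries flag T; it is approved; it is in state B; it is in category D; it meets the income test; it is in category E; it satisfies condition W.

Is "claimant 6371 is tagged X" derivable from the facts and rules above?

No

Forward chaining from the given facts derives: is a veteran, is exempt, satisfies condition H, is eligible for tier B, is classified as M, is in state V, is employed.
Rules concluding "it is tagged X": R4 needs "it satisfies condition U"; R21 needs "it carries flag L" — none of these are established.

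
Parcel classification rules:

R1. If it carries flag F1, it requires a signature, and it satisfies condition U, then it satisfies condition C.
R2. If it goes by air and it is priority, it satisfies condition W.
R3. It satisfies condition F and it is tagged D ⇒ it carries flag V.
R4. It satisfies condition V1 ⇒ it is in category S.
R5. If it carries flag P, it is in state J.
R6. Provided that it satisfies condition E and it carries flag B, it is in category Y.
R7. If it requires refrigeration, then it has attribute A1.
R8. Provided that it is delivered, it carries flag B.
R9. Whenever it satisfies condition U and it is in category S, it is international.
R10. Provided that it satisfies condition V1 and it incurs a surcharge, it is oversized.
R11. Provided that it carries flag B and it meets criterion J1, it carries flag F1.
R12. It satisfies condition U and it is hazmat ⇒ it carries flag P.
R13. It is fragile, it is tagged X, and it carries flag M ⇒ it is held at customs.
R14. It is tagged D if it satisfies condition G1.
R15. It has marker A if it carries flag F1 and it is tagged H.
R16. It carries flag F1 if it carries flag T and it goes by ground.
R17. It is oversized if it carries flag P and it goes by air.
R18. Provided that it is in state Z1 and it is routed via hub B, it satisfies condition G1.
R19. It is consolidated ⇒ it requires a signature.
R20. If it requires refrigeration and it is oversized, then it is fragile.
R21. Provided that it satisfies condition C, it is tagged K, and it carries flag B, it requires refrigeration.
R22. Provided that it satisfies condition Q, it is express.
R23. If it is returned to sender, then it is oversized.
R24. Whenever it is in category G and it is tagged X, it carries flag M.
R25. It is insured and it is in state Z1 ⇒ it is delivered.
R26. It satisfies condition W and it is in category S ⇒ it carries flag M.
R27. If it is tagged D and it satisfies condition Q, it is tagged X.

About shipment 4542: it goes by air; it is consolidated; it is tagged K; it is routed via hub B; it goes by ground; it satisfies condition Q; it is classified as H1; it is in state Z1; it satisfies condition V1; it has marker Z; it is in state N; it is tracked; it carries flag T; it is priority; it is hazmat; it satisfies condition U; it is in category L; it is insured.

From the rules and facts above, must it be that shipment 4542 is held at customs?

Yes

By R2 (it goes by air, it is priority): it satisfies condition W.
By R4 (it satisfies condition V1): it is in category S.
By R12 (it satisfies condition U, it is hazmat): it carries flag P.
By R16 (it carries flag T, it goes by ground): it carries flag F1.
By R17 (it carries flag P, it goes by air): it is oversized.
By R18 (it is in state Z1, it is routed via hub B): it satisfies condition G1.
By R19 (it is consolidated): it requires a signature.
By R25 (it is insured, it is in state Z1): it is delivered.
By R26 (it satisfies condition W, it is in category S): it carries flag M.
By R1 (it carries flag F1, it requires a signature, it satisfies condition U): it satisfies condition C.
By R8 (it is delivered): it carries flag B.
By R14 (it satisfies condition G1): it is tagged D.
By R21 (it satisfies condition C, it is tagged K, it carries flag B): it requires refrigeration.
By R27 (it is tagged D, it satisfies condition Q): it is tagged X.
By R20 (it requires refrigeration, it is oversized): it is fragile.
By R13 (it is fragile, it is tagged X, it carries flag M): it is held at customs.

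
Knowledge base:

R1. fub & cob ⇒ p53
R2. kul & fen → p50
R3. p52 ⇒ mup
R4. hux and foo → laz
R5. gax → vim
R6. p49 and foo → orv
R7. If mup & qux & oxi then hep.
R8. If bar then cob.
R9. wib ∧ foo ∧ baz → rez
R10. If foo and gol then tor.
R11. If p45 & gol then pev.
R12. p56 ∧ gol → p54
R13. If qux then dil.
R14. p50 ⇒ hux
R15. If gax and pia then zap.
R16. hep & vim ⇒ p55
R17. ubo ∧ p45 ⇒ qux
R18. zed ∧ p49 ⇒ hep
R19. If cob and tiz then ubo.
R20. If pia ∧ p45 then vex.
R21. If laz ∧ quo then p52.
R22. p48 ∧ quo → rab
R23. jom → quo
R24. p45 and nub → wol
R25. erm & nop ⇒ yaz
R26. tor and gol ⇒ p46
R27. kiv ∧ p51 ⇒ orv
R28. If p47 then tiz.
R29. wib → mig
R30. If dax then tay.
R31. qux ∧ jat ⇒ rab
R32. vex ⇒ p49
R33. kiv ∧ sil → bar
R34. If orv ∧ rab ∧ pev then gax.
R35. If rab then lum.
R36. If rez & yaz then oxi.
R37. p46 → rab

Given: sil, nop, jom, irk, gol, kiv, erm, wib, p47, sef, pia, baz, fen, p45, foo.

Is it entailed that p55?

Forward chaining from the given facts derives: rez, tor, pev, vex, quo, yaz, p46, tiz, mig, p49, bar, oxi, rab, orv, cob, ubo, gax, lum, vim, zap, qux, dil.
The only rule concluding p55 is R16, which needs hep; that is never established.

No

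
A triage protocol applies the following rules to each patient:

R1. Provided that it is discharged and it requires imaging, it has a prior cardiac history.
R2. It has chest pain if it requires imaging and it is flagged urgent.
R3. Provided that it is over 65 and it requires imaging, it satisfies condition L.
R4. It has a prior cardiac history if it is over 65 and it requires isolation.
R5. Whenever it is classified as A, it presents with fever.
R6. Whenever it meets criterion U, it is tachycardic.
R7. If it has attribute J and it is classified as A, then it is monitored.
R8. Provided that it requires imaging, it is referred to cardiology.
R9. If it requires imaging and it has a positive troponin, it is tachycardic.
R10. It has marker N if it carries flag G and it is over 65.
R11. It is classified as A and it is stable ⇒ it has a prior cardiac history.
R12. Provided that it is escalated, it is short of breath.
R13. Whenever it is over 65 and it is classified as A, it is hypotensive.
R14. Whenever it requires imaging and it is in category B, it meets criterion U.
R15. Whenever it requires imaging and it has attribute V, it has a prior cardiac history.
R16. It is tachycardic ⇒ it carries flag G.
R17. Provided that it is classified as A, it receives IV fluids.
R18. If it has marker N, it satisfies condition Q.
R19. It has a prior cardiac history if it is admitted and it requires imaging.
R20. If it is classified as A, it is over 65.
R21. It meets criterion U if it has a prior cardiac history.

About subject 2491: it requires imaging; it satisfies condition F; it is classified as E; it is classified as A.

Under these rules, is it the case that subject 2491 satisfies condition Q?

Forward chaining from the given facts derives: presents with fever, is referred to cardiology, receives IV fluids, is over 65, satisfies condition L, is hypotensive.
The only rule concluding "it satisfies condition Q" is R18, which needs "it has marker N"; that is never established.

No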